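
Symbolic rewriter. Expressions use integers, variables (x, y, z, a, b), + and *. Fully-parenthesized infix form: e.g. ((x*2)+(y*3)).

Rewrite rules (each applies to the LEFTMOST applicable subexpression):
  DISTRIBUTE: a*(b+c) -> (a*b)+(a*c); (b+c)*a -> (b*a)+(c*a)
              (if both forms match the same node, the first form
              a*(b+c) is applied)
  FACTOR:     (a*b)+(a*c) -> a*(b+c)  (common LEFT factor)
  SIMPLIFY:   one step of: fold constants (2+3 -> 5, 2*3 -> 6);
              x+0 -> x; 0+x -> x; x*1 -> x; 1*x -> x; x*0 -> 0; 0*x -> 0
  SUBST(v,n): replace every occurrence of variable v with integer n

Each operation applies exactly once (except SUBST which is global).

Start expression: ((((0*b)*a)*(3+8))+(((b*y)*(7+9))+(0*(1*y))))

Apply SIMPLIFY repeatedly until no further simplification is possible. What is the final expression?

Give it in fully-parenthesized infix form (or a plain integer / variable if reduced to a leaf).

Start: ((((0*b)*a)*(3+8))+(((b*y)*(7+9))+(0*(1*y))))
Step 1: at LLL: (0*b) -> 0; overall: ((((0*b)*a)*(3+8))+(((b*y)*(7+9))+(0*(1*y)))) -> (((0*a)*(3+8))+(((b*y)*(7+9))+(0*(1*y))))
Step 2: at LL: (0*a) -> 0; overall: (((0*a)*(3+8))+(((b*y)*(7+9))+(0*(1*y)))) -> ((0*(3+8))+(((b*y)*(7+9))+(0*(1*y))))
Step 3: at L: (0*(3+8)) -> 0; overall: ((0*(3+8))+(((b*y)*(7+9))+(0*(1*y)))) -> (0+(((b*y)*(7+9))+(0*(1*y))))
Step 4: at root: (0+(((b*y)*(7+9))+(0*(1*y)))) -> (((b*y)*(7+9))+(0*(1*y))); overall: (0+(((b*y)*(7+9))+(0*(1*y)))) -> (((b*y)*(7+9))+(0*(1*y)))
Step 5: at LR: (7+9) -> 16; overall: (((b*y)*(7+9))+(0*(1*y))) -> (((b*y)*16)+(0*(1*y)))
Step 6: at R: (0*(1*y)) -> 0; overall: (((b*y)*16)+(0*(1*y))) -> (((b*y)*16)+0)
Step 7: at root: (((b*y)*16)+0) -> ((b*y)*16); overall: (((b*y)*16)+0) -> ((b*y)*16)
Fixed point: ((b*y)*16)

Answer: ((b*y)*16)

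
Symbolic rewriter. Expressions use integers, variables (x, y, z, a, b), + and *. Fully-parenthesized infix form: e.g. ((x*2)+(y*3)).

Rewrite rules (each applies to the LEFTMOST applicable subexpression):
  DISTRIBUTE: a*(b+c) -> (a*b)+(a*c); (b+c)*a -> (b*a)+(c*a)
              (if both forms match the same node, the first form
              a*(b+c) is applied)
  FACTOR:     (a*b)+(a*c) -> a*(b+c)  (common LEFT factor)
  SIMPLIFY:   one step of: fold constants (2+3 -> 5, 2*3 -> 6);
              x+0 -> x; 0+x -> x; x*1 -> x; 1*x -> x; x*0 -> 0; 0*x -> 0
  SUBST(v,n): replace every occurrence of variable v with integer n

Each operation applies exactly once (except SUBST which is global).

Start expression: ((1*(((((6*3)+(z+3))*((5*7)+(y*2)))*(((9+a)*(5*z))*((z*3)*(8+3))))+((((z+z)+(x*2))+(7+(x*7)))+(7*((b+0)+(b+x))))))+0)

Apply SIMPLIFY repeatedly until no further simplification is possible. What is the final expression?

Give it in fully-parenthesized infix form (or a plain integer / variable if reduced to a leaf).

Start: ((1*(((((6*3)+(z+3))*((5*7)+(y*2)))*(((9+a)*(5*z))*((z*3)*(8+3))))+((((z+z)+(x*2))+(7+(x*7)))+(7*((b+0)+(b+x))))))+0)
Step 1: at root: ((1*(((((6*3)+(z+3))*((5*7)+(y*2)))*(((9+a)*(5*z))*((z*3)*(8+3))))+((((z+z)+(x*2))+(7+(x*7)))+(7*((b+0)+(b+x))))))+0) -> (1*(((((6*3)+(z+3))*((5*7)+(y*2)))*(((9+a)*(5*z))*((z*3)*(8+3))))+((((z+z)+(x*2))+(7+(x*7)))+(7*((b+0)+(b+x)))))); overall: ((1*(((((6*3)+(z+3))*((5*7)+(y*2)))*(((9+a)*(5*z))*((z*3)*(8+3))))+((((z+z)+(x*2))+(7+(x*7)))+(7*((b+0)+(b+x))))))+0) -> (1*(((((6*3)+(z+3))*((5*7)+(y*2)))*(((9+a)*(5*z))*((z*3)*(8+3))))+((((z+z)+(x*2))+(7+(x*7)))+(7*((b+0)+(b+x))))))
Step 2: at root: (1*(((((6*3)+(z+3))*((5*7)+(y*2)))*(((9+a)*(5*z))*((z*3)*(8+3))))+((((z+z)+(x*2))+(7+(x*7)))+(7*((b+0)+(b+x)))))) -> (((((6*3)+(z+3))*((5*7)+(y*2)))*(((9+a)*(5*z))*((z*3)*(8+3))))+((((z+z)+(x*2))+(7+(x*7)))+(7*((b+0)+(b+x))))); overall: (1*(((((6*3)+(z+3))*((5*7)+(y*2)))*(((9+a)*(5*z))*((z*3)*(8+3))))+((((z+z)+(x*2))+(7+(x*7)))+(7*((b+0)+(b+x)))))) -> (((((6*3)+(z+3))*((5*7)+(y*2)))*(((9+a)*(5*z))*((z*3)*(8+3))))+((((z+z)+(x*2))+(7+(x*7)))+(7*((b+0)+(b+x)))))
Step 3: at LLLL: (6*3) -> 18; overall: (((((6*3)+(z+3))*((5*7)+(y*2)))*(((9+a)*(5*z))*((z*3)*(8+3))))+((((z+z)+(x*2))+(7+(x*7)))+(7*((b+0)+(b+x))))) -> ((((18+(z+3))*((5*7)+(y*2)))*(((9+a)*(5*z))*((z*3)*(8+3))))+((((z+z)+(x*2))+(7+(x*7)))+(7*((b+0)+(b+x)))))
Step 4: at LLRL: (5*7) -> 35; overall: ((((18+(z+3))*((5*7)+(y*2)))*(((9+a)*(5*z))*((z*3)*(8+3))))+((((z+z)+(x*2))+(7+(x*7)))+(7*((b+0)+(b+x))))) -> ((((18+(z+3))*(35+(y*2)))*(((9+a)*(5*z))*((z*3)*(8+3))))+((((z+z)+(x*2))+(7+(x*7)))+(7*((b+0)+(b+x)))))
Step 5: at LRRR: (8+3) -> 11; overall: ((((18+(z+3))*(35+(y*2)))*(((9+a)*(5*z))*((z*3)*(8+3))))+((((z+z)+(x*2))+(7+(x*7)))+(7*((b+0)+(b+x))))) -> ((((18+(z+3))*(35+(y*2)))*(((9+a)*(5*z))*((z*3)*11)))+((((z+z)+(x*2))+(7+(x*7)))+(7*((b+0)+(b+x)))))
Step 6: at RRRL: (b+0) -> b; overall: ((((18+(z+3))*(35+(y*2)))*(((9+a)*(5*z))*((z*3)*11)))+((((z+z)+(x*2))+(7+(x*7)))+(7*((b+0)+(b+x))))) -> ((((18+(z+3))*(35+(y*2)))*(((9+a)*(5*z))*((z*3)*11)))+((((z+z)+(x*2))+(7+(x*7)))+(7*(b+(b+x)))))
Fixed point: ((((18+(z+3))*(35+(y*2)))*(((9+a)*(5*z))*((z*3)*11)))+((((z+z)+(x*2))+(7+(x*7)))+(7*(b+(b+x)))))

Answer: ((((18+(z+3))*(35+(y*2)))*(((9+a)*(5*z))*((z*3)*11)))+((((z+z)+(x*2))+(7+(x*7)))+(7*(b+(b+x)))))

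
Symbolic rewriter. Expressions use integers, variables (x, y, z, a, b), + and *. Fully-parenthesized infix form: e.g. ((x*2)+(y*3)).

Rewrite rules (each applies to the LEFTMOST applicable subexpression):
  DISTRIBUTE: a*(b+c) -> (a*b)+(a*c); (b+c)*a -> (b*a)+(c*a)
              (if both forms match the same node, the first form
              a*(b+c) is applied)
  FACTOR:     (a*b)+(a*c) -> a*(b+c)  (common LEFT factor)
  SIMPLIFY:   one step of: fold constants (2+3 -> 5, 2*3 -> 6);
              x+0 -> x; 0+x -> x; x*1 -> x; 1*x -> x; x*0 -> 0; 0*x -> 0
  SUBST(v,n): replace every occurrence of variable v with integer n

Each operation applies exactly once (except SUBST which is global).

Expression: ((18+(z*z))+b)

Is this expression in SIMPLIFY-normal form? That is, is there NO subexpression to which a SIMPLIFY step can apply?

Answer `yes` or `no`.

Answer: yes

Derivation:
Expression: ((18+(z*z))+b)
Scanning for simplifiable subexpressions (pre-order)...
  at root: ((18+(z*z))+b) (not simplifiable)
  at L: (18+(z*z)) (not simplifiable)
  at LR: (z*z) (not simplifiable)
Result: no simplifiable subexpression found -> normal form.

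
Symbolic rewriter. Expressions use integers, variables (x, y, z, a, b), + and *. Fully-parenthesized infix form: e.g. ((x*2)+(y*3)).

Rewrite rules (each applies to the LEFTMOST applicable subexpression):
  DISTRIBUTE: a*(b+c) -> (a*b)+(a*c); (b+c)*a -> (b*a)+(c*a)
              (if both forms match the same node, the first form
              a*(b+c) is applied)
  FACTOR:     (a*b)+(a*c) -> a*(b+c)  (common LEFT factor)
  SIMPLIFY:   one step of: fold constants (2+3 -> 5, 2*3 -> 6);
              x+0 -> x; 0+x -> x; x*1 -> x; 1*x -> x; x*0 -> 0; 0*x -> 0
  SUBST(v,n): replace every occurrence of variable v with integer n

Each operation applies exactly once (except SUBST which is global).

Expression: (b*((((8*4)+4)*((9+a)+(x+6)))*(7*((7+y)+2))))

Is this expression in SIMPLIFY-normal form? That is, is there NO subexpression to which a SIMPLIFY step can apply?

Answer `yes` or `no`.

Expression: (b*((((8*4)+4)*((9+a)+(x+6)))*(7*((7+y)+2))))
Scanning for simplifiable subexpressions (pre-order)...
  at root: (b*((((8*4)+4)*((9+a)+(x+6)))*(7*((7+y)+2)))) (not simplifiable)
  at R: ((((8*4)+4)*((9+a)+(x+6)))*(7*((7+y)+2))) (not simplifiable)
  at RL: (((8*4)+4)*((9+a)+(x+6))) (not simplifiable)
  at RLL: ((8*4)+4) (not simplifiable)
  at RLLL: (8*4) (SIMPLIFIABLE)
  at RLR: ((9+a)+(x+6)) (not simplifiable)
  at RLRL: (9+a) (not simplifiable)
  at RLRR: (x+6) (not simplifiable)
  at RR: (7*((7+y)+2)) (not simplifiable)
  at RRR: ((7+y)+2) (not simplifiable)
  at RRRL: (7+y) (not simplifiable)
Found simplifiable subexpr at path RLLL: (8*4)
One SIMPLIFY step would give: (b*(((32+4)*((9+a)+(x+6)))*(7*((7+y)+2))))
-> NOT in normal form.

Answer: no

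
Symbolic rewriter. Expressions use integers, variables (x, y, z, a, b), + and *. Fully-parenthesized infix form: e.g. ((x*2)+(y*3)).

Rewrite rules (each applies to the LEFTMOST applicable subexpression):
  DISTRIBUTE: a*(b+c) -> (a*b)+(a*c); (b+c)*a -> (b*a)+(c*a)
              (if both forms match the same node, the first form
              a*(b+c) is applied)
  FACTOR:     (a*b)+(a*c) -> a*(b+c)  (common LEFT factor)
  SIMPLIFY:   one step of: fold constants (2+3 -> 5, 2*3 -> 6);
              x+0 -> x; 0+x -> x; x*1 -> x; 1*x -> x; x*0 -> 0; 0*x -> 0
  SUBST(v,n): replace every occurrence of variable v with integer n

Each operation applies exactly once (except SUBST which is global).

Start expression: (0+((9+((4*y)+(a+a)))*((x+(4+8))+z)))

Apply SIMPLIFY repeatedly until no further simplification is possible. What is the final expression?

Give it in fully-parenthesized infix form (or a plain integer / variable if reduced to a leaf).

Answer: ((9+((4*y)+(a+a)))*((x+12)+z))

Derivation:
Start: (0+((9+((4*y)+(a+a)))*((x+(4+8))+z)))
Step 1: at root: (0+((9+((4*y)+(a+a)))*((x+(4+8))+z))) -> ((9+((4*y)+(a+a)))*((x+(4+8))+z)); overall: (0+((9+((4*y)+(a+a)))*((x+(4+8))+z))) -> ((9+((4*y)+(a+a)))*((x+(4+8))+z))
Step 2: at RLR: (4+8) -> 12; overall: ((9+((4*y)+(a+a)))*((x+(4+8))+z)) -> ((9+((4*y)+(a+a)))*((x+12)+z))
Fixed point: ((9+((4*y)+(a+a)))*((x+12)+z))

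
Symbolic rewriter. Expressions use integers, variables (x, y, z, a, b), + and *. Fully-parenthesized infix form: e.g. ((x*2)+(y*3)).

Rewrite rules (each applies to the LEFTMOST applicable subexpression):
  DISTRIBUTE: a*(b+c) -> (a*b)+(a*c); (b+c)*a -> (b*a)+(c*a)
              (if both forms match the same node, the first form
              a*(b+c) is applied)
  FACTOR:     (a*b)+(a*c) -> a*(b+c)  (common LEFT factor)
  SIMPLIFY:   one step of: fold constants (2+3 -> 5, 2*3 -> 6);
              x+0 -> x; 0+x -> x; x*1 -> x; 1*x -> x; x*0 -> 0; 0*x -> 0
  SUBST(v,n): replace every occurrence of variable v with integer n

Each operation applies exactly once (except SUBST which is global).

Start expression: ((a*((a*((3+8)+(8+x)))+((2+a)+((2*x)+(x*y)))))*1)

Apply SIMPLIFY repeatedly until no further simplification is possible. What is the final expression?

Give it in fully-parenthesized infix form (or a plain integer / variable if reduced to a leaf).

Start: ((a*((a*((3+8)+(8+x)))+((2+a)+((2*x)+(x*y)))))*1)
Step 1: at root: ((a*((a*((3+8)+(8+x)))+((2+a)+((2*x)+(x*y)))))*1) -> (a*((a*((3+8)+(8+x)))+((2+a)+((2*x)+(x*y))))); overall: ((a*((a*((3+8)+(8+x)))+((2+a)+((2*x)+(x*y)))))*1) -> (a*((a*((3+8)+(8+x)))+((2+a)+((2*x)+(x*y)))))
Step 2: at RLRL: (3+8) -> 11; overall: (a*((a*((3+8)+(8+x)))+((2+a)+((2*x)+(x*y))))) -> (a*((a*(11+(8+x)))+((2+a)+((2*x)+(x*y)))))
Fixed point: (a*((a*(11+(8+x)))+((2+a)+((2*x)+(x*y)))))

Answer: (a*((a*(11+(8+x)))+((2+a)+((2*x)+(x*y)))))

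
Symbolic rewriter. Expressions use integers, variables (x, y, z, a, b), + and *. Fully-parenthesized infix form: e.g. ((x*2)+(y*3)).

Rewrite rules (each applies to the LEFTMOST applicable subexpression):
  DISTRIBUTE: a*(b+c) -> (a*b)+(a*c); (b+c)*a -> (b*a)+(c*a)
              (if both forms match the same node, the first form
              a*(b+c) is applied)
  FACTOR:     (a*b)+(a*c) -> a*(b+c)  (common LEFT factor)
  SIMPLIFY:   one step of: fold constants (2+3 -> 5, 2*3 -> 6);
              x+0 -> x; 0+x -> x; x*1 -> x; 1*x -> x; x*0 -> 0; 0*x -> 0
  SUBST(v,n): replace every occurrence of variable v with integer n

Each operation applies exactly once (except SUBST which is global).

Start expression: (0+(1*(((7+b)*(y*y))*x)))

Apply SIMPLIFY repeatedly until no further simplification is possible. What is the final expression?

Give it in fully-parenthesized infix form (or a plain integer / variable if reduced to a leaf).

Answer: (((7+b)*(y*y))*x)

Derivation:
Start: (0+(1*(((7+b)*(y*y))*x)))
Step 1: at root: (0+(1*(((7+b)*(y*y))*x))) -> (1*(((7+b)*(y*y))*x)); overall: (0+(1*(((7+b)*(y*y))*x))) -> (1*(((7+b)*(y*y))*x))
Step 2: at root: (1*(((7+b)*(y*y))*x)) -> (((7+b)*(y*y))*x); overall: (1*(((7+b)*(y*y))*x)) -> (((7+b)*(y*y))*x)
Fixed point: (((7+b)*(y*y))*x)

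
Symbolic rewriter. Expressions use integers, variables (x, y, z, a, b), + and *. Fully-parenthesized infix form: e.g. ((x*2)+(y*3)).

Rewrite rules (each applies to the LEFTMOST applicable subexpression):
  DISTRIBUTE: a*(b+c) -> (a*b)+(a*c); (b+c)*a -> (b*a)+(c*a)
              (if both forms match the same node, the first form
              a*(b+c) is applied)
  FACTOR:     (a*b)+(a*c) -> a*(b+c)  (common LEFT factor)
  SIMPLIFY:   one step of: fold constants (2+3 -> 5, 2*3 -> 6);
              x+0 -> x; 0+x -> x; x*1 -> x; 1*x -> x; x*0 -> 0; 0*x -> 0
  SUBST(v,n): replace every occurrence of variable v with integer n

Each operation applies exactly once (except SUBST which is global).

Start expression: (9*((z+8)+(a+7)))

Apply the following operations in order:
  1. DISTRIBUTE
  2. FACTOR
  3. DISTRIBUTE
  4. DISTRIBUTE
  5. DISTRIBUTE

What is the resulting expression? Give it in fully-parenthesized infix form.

Start: (9*((z+8)+(a+7)))
Apply DISTRIBUTE at root (target: (9*((z+8)+(a+7)))): (9*((z+8)+(a+7))) -> ((9*(z+8))+(9*(a+7)))
Apply FACTOR at root (target: ((9*(z+8))+(9*(a+7)))): ((9*(z+8))+(9*(a+7))) -> (9*((z+8)+(a+7)))
Apply DISTRIBUTE at root (target: (9*((z+8)+(a+7)))): (9*((z+8)+(a+7))) -> ((9*(z+8))+(9*(a+7)))
Apply DISTRIBUTE at L (target: (9*(z+8))): ((9*(z+8))+(9*(a+7))) -> (((9*z)+(9*8))+(9*(a+7)))
Apply DISTRIBUTE at R (target: (9*(a+7))): (((9*z)+(9*8))+(9*(a+7))) -> (((9*z)+(9*8))+((9*a)+(9*7)))

Answer: (((9*z)+(9*8))+((9*a)+(9*7)))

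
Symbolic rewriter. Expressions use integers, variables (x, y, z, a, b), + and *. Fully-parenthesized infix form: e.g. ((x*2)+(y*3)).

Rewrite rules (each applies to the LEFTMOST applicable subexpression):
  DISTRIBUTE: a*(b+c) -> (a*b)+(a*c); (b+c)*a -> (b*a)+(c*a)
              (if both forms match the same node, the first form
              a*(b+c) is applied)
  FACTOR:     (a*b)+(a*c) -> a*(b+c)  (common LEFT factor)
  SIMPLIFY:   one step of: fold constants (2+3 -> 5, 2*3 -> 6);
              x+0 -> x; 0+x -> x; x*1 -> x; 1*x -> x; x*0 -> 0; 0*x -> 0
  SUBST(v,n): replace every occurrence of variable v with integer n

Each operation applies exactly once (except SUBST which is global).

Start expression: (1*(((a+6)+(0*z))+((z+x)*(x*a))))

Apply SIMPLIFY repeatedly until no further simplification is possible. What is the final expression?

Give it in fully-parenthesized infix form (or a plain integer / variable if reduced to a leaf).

Answer: ((a+6)+((z+x)*(x*a)))

Derivation:
Start: (1*(((a+6)+(0*z))+((z+x)*(x*a))))
Step 1: at root: (1*(((a+6)+(0*z))+((z+x)*(x*a)))) -> (((a+6)+(0*z))+((z+x)*(x*a))); overall: (1*(((a+6)+(0*z))+((z+x)*(x*a)))) -> (((a+6)+(0*z))+((z+x)*(x*a)))
Step 2: at LR: (0*z) -> 0; overall: (((a+6)+(0*z))+((z+x)*(x*a))) -> (((a+6)+0)+((z+x)*(x*a)))
Step 3: at L: ((a+6)+0) -> (a+6); overall: (((a+6)+0)+((z+x)*(x*a))) -> ((a+6)+((z+x)*(x*a)))
Fixed point: ((a+6)+((z+x)*(x*a)))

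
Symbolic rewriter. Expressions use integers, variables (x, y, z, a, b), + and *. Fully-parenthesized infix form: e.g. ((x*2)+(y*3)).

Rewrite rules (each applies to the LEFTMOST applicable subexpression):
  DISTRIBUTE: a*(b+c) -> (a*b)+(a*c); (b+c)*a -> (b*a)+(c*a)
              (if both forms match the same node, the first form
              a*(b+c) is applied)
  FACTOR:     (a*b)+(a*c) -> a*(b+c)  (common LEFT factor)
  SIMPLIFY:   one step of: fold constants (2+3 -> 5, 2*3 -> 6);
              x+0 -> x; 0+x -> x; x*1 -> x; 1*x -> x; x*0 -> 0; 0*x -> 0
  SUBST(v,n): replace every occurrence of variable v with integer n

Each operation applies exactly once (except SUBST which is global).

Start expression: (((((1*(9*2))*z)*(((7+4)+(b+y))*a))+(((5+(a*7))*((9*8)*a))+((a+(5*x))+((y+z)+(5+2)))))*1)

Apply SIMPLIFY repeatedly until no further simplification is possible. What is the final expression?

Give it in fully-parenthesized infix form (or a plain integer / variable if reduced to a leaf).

Start: (((((1*(9*2))*z)*(((7+4)+(b+y))*a))+(((5+(a*7))*((9*8)*a))+((a+(5*x))+((y+z)+(5+2)))))*1)
Step 1: at root: (((((1*(9*2))*z)*(((7+4)+(b+y))*a))+(((5+(a*7))*((9*8)*a))+((a+(5*x))+((y+z)+(5+2)))))*1) -> ((((1*(9*2))*z)*(((7+4)+(b+y))*a))+(((5+(a*7))*((9*8)*a))+((a+(5*x))+((y+z)+(5+2))))); overall: (((((1*(9*2))*z)*(((7+4)+(b+y))*a))+(((5+(a*7))*((9*8)*a))+((a+(5*x))+((y+z)+(5+2)))))*1) -> ((((1*(9*2))*z)*(((7+4)+(b+y))*a))+(((5+(a*7))*((9*8)*a))+((a+(5*x))+((y+z)+(5+2)))))
Step 2: at LLL: (1*(9*2)) -> (9*2); overall: ((((1*(9*2))*z)*(((7+4)+(b+y))*a))+(((5+(a*7))*((9*8)*a))+((a+(5*x))+((y+z)+(5+2))))) -> ((((9*2)*z)*(((7+4)+(b+y))*a))+(((5+(a*7))*((9*8)*a))+((a+(5*x))+((y+z)+(5+2)))))
Step 3: at LLL: (9*2) -> 18; overall: ((((9*2)*z)*(((7+4)+(b+y))*a))+(((5+(a*7))*((9*8)*a))+((a+(5*x))+((y+z)+(5+2))))) -> (((18*z)*(((7+4)+(b+y))*a))+(((5+(a*7))*((9*8)*a))+((a+(5*x))+((y+z)+(5+2)))))
Step 4: at LRLL: (7+4) -> 11; overall: (((18*z)*(((7+4)+(b+y))*a))+(((5+(a*7))*((9*8)*a))+((a+(5*x))+((y+z)+(5+2))))) -> (((18*z)*((11+(b+y))*a))+(((5+(a*7))*((9*8)*a))+((a+(5*x))+((y+z)+(5+2)))))
Step 5: at RLRL: (9*8) -> 72; overall: (((18*z)*((11+(b+y))*a))+(((5+(a*7))*((9*8)*a))+((a+(5*x))+((y+z)+(5+2))))) -> (((18*z)*((11+(b+y))*a))+(((5+(a*7))*(72*a))+((a+(5*x))+((y+z)+(5+2)))))
Step 6: at RRRR: (5+2) -> 7; overall: (((18*z)*((11+(b+y))*a))+(((5+(a*7))*(72*a))+((a+(5*x))+((y+z)+(5+2))))) -> (((18*z)*((11+(b+y))*a))+(((5+(a*7))*(72*a))+((a+(5*x))+((y+z)+7))))
Fixed point: (((18*z)*((11+(b+y))*a))+(((5+(a*7))*(72*a))+((a+(5*x))+((y+z)+7))))

Answer: (((18*z)*((11+(b+y))*a))+(((5+(a*7))*(72*a))+((a+(5*x))+((y+z)+7))))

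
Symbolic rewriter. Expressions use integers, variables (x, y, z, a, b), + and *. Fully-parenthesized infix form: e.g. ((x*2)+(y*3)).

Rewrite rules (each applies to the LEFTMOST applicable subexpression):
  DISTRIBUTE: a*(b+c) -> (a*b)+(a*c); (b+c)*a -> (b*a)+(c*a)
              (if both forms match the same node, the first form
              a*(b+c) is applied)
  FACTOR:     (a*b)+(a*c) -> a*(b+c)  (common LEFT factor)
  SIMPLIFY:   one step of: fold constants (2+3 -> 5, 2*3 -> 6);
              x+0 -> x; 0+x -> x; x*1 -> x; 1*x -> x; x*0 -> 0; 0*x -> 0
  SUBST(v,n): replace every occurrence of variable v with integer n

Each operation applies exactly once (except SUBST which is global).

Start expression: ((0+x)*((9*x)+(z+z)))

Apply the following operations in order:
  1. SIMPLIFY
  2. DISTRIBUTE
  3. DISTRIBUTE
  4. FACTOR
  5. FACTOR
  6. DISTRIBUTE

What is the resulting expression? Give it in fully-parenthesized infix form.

Start: ((0+x)*((9*x)+(z+z)))
Apply SIMPLIFY at L (target: (0+x)): ((0+x)*((9*x)+(z+z))) -> (x*((9*x)+(z+z)))
Apply DISTRIBUTE at root (target: (x*((9*x)+(z+z)))): (x*((9*x)+(z+z))) -> ((x*(9*x))+(x*(z+z)))
Apply DISTRIBUTE at R (target: (x*(z+z))): ((x*(9*x))+(x*(z+z))) -> ((x*(9*x))+((x*z)+(x*z)))
Apply FACTOR at R (target: ((x*z)+(x*z))): ((x*(9*x))+((x*z)+(x*z))) -> ((x*(9*x))+(x*(z+z)))
Apply FACTOR at root (target: ((x*(9*x))+(x*(z+z)))): ((x*(9*x))+(x*(z+z))) -> (x*((9*x)+(z+z)))
Apply DISTRIBUTE at root (target: (x*((9*x)+(z+z)))): (x*((9*x)+(z+z))) -> ((x*(9*x))+(x*(z+z)))

Answer: ((x*(9*x))+(x*(z+z)))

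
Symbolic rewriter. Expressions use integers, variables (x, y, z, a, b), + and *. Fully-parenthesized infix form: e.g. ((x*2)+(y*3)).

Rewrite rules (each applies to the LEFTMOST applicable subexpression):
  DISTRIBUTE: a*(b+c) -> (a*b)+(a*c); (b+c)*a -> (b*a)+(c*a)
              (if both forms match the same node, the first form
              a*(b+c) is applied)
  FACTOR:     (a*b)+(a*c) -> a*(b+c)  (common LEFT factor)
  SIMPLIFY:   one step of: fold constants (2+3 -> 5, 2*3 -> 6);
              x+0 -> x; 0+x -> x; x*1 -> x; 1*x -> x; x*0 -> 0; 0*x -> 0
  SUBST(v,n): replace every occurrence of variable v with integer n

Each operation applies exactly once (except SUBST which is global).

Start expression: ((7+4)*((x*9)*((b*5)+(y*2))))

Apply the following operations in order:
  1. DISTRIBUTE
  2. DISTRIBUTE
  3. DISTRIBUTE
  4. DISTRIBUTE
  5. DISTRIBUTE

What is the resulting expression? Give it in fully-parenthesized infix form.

Answer: (((7*((x*9)*(b*5)))+(7*((x*9)*(y*2))))+((4*((x*9)*(b*5)))+(4*((x*9)*(y*2)))))

Derivation:
Start: ((7+4)*((x*9)*((b*5)+(y*2))))
Apply DISTRIBUTE at root (target: ((7+4)*((x*9)*((b*5)+(y*2))))): ((7+4)*((x*9)*((b*5)+(y*2)))) -> ((7*((x*9)*((b*5)+(y*2))))+(4*((x*9)*((b*5)+(y*2)))))
Apply DISTRIBUTE at LR (target: ((x*9)*((b*5)+(y*2)))): ((7*((x*9)*((b*5)+(y*2))))+(4*((x*9)*((b*5)+(y*2))))) -> ((7*(((x*9)*(b*5))+((x*9)*(y*2))))+(4*((x*9)*((b*5)+(y*2)))))
Apply DISTRIBUTE at L (target: (7*(((x*9)*(b*5))+((x*9)*(y*2))))): ((7*(((x*9)*(b*5))+((x*9)*(y*2))))+(4*((x*9)*((b*5)+(y*2))))) -> (((7*((x*9)*(b*5)))+(7*((x*9)*(y*2))))+(4*((x*9)*((b*5)+(y*2)))))
Apply DISTRIBUTE at RR (target: ((x*9)*((b*5)+(y*2)))): (((7*((x*9)*(b*5)))+(7*((x*9)*(y*2))))+(4*((x*9)*((b*5)+(y*2))))) -> (((7*((x*9)*(b*5)))+(7*((x*9)*(y*2))))+(4*(((x*9)*(b*5))+((x*9)*(y*2)))))
Apply DISTRIBUTE at R (target: (4*(((x*9)*(b*5))+((x*9)*(y*2))))): (((7*((x*9)*(b*5)))+(7*((x*9)*(y*2))))+(4*(((x*9)*(b*5))+((x*9)*(y*2))))) -> (((7*((x*9)*(b*5)))+(7*((x*9)*(y*2))))+((4*((x*9)*(b*5)))+(4*((x*9)*(y*2)))))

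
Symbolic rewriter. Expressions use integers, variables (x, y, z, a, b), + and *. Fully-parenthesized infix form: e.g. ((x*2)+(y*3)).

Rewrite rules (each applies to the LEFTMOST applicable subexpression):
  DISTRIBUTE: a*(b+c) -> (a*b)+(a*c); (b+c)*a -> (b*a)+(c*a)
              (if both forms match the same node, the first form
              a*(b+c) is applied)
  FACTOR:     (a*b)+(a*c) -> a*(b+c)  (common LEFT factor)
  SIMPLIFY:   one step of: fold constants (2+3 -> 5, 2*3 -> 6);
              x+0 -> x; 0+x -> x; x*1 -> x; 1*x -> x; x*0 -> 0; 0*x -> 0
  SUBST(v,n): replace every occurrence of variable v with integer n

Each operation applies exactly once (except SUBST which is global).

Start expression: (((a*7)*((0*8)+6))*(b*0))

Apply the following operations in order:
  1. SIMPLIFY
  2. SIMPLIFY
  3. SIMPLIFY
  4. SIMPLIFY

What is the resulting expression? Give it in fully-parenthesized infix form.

Answer: 0

Derivation:
Start: (((a*7)*((0*8)+6))*(b*0))
Apply SIMPLIFY at LRL (target: (0*8)): (((a*7)*((0*8)+6))*(b*0)) -> (((a*7)*(0+6))*(b*0))
Apply SIMPLIFY at LR (target: (0+6)): (((a*7)*(0+6))*(b*0)) -> (((a*7)*6)*(b*0))
Apply SIMPLIFY at R (target: (b*0)): (((a*7)*6)*(b*0)) -> (((a*7)*6)*0)
Apply SIMPLIFY at root (target: (((a*7)*6)*0)): (((a*7)*6)*0) -> 0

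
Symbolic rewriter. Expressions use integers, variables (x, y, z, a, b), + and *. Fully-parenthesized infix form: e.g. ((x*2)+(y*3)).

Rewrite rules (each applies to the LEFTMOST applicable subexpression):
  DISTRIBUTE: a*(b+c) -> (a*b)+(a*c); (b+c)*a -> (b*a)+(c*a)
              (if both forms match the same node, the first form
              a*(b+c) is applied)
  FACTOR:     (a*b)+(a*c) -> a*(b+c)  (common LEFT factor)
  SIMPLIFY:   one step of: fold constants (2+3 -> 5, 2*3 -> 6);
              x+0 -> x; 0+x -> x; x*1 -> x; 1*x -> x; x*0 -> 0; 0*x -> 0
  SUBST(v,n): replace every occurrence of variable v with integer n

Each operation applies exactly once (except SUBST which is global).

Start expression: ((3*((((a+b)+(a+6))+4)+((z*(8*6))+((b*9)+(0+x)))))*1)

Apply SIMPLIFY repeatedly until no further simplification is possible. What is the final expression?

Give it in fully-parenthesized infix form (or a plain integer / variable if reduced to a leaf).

Answer: (3*((((a+b)+(a+6))+4)+((z*48)+((b*9)+x))))

Derivation:
Start: ((3*((((a+b)+(a+6))+4)+((z*(8*6))+((b*9)+(0+x)))))*1)
Step 1: at root: ((3*((((a+b)+(a+6))+4)+((z*(8*6))+((b*9)+(0+x)))))*1) -> (3*((((a+b)+(a+6))+4)+((z*(8*6))+((b*9)+(0+x))))); overall: ((3*((((a+b)+(a+6))+4)+((z*(8*6))+((b*9)+(0+x)))))*1) -> (3*((((a+b)+(a+6))+4)+((z*(8*6))+((b*9)+(0+x)))))
Step 2: at RRLR: (8*6) -> 48; overall: (3*((((a+b)+(a+6))+4)+((z*(8*6))+((b*9)+(0+x))))) -> (3*((((a+b)+(a+6))+4)+((z*48)+((b*9)+(0+x)))))
Step 3: at RRRR: (0+x) -> x; overall: (3*((((a+b)+(a+6))+4)+((z*48)+((b*9)+(0+x))))) -> (3*((((a+b)+(a+6))+4)+((z*48)+((b*9)+x))))
Fixed point: (3*((((a+b)+(a+6))+4)+((z*48)+((b*9)+x))))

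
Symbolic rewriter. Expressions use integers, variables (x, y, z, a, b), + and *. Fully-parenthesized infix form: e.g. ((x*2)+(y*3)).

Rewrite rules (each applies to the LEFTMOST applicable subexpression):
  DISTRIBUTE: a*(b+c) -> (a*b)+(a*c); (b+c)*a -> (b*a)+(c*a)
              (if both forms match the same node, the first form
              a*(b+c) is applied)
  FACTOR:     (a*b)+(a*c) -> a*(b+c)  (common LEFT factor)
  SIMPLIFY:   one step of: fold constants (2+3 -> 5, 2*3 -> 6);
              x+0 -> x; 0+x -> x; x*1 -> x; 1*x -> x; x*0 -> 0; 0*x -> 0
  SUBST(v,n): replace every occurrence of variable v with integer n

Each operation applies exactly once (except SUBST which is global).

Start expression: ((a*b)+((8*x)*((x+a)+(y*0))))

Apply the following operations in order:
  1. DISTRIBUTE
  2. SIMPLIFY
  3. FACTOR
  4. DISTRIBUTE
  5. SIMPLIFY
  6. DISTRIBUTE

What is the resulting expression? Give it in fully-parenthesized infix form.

Answer: ((a*b)+((((8*x)*x)+((8*x)*a))+0))

Derivation:
Start: ((a*b)+((8*x)*((x+a)+(y*0))))
Apply DISTRIBUTE at R (target: ((8*x)*((x+a)+(y*0)))): ((a*b)+((8*x)*((x+a)+(y*0)))) -> ((a*b)+(((8*x)*(x+a))+((8*x)*(y*0))))
Apply SIMPLIFY at RRR (target: (y*0)): ((a*b)+(((8*x)*(x+a))+((8*x)*(y*0)))) -> ((a*b)+(((8*x)*(x+a))+((8*x)*0)))
Apply FACTOR at R (target: (((8*x)*(x+a))+((8*x)*0))): ((a*b)+(((8*x)*(x+a))+((8*x)*0))) -> ((a*b)+((8*x)*((x+a)+0)))
Apply DISTRIBUTE at R (target: ((8*x)*((x+a)+0))): ((a*b)+((8*x)*((x+a)+0))) -> ((a*b)+(((8*x)*(x+a))+((8*x)*0)))
Apply SIMPLIFY at RR (target: ((8*x)*0)): ((a*b)+(((8*x)*(x+a))+((8*x)*0))) -> ((a*b)+(((8*x)*(x+a))+0))
Apply DISTRIBUTE at RL (target: ((8*x)*(x+a))): ((a*b)+(((8*x)*(x+a))+0)) -> ((a*b)+((((8*x)*x)+((8*x)*a))+0))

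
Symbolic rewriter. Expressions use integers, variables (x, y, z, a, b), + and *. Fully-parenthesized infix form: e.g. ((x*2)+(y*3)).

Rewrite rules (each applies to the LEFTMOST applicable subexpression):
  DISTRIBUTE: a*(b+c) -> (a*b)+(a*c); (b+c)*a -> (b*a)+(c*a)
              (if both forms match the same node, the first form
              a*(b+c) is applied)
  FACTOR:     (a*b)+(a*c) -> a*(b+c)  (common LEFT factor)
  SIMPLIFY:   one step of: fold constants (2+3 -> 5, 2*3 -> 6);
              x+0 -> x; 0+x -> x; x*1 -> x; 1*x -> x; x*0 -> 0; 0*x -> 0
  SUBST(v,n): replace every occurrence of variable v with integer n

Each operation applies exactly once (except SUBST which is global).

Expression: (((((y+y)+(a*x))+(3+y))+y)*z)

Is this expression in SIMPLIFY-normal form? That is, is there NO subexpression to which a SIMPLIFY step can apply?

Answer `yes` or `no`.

Expression: (((((y+y)+(a*x))+(3+y))+y)*z)
Scanning for simplifiable subexpressions (pre-order)...
  at root: (((((y+y)+(a*x))+(3+y))+y)*z) (not simplifiable)
  at L: ((((y+y)+(a*x))+(3+y))+y) (not simplifiable)
  at LL: (((y+y)+(a*x))+(3+y)) (not simplifiable)
  at LLL: ((y+y)+(a*x)) (not simplifiable)
  at LLLL: (y+y) (not simplifiable)
  at LLLR: (a*x) (not simplifiable)
  at LLR: (3+y) (not simplifiable)
Result: no simplifiable subexpression found -> normal form.

Answer: yes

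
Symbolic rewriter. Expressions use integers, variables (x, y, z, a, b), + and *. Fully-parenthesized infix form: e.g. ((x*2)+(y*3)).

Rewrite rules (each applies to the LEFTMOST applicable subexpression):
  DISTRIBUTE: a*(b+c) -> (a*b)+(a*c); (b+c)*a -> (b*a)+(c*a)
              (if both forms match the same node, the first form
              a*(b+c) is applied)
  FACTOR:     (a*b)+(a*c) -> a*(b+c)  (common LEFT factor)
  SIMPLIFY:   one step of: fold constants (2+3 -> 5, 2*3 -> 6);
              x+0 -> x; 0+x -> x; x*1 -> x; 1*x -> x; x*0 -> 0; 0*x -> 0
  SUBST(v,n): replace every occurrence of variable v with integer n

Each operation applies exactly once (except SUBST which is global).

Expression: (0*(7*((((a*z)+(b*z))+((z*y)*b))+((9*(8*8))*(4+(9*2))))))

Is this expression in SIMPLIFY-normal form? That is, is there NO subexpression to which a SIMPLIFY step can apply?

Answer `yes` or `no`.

Expression: (0*(7*((((a*z)+(b*z))+((z*y)*b))+((9*(8*8))*(4+(9*2))))))
Scanning for simplifiable subexpressions (pre-order)...
  at root: (0*(7*((((a*z)+(b*z))+((z*y)*b))+((9*(8*8))*(4+(9*2)))))) (SIMPLIFIABLE)
  at R: (7*((((a*z)+(b*z))+((z*y)*b))+((9*(8*8))*(4+(9*2))))) (not simplifiable)
  at RR: ((((a*z)+(b*z))+((z*y)*b))+((9*(8*8))*(4+(9*2)))) (not simplifiable)
  at RRL: (((a*z)+(b*z))+((z*y)*b)) (not simplifiable)
  at RRLL: ((a*z)+(b*z)) (not simplifiable)
  at RRLLL: (a*z) (not simplifiable)
  at RRLLR: (b*z) (not simplifiable)
  at RRLR: ((z*y)*b) (not simplifiable)
  at RRLRL: (z*y) (not simplifiable)
  at RRR: ((9*(8*8))*(4+(9*2))) (not simplifiable)
  at RRRL: (9*(8*8)) (not simplifiable)
  at RRRLR: (8*8) (SIMPLIFIABLE)
  at RRRR: (4+(9*2)) (not simplifiable)
  at RRRRR: (9*2) (SIMPLIFIABLE)
Found simplifiable subexpr at path root: (0*(7*((((a*z)+(b*z))+((z*y)*b))+((9*(8*8))*(4+(9*2))))))
One SIMPLIFY step would give: 0
-> NOT in normal form.

Answer: no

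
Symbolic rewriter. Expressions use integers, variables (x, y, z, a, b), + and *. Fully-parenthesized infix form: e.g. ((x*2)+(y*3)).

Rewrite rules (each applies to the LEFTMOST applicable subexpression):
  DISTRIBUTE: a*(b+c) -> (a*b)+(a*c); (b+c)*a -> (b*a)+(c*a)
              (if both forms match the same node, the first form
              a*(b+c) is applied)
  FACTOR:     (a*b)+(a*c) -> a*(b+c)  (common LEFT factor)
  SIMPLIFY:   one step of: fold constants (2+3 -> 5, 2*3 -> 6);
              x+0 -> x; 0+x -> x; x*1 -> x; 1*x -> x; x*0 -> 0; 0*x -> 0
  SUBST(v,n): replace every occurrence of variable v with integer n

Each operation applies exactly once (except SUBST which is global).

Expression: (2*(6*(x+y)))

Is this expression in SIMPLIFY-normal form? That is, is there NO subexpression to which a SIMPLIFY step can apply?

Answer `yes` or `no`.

Expression: (2*(6*(x+y)))
Scanning for simplifiable subexpressions (pre-order)...
  at root: (2*(6*(x+y))) (not simplifiable)
  at R: (6*(x+y)) (not simplifiable)
  at RR: (x+y) (not simplifiable)
Result: no simplifiable subexpression found -> normal form.

Answer: yes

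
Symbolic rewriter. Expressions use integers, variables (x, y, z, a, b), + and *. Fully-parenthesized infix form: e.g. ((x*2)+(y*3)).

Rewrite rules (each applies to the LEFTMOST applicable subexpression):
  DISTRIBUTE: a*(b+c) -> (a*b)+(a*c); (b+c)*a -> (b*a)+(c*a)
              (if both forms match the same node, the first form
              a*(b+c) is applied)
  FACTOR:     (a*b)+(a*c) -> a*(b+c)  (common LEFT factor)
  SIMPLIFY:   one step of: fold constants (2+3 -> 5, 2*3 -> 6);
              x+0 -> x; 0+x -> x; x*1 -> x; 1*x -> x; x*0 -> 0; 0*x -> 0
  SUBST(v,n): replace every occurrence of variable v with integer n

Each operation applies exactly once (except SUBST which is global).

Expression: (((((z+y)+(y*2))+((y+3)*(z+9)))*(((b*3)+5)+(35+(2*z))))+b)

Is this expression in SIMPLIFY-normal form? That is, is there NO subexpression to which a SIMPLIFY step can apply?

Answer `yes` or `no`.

Expression: (((((z+y)+(y*2))+((y+3)*(z+9)))*(((b*3)+5)+(35+(2*z))))+b)
Scanning for simplifiable subexpressions (pre-order)...
  at root: (((((z+y)+(y*2))+((y+3)*(z+9)))*(((b*3)+5)+(35+(2*z))))+b) (not simplifiable)
  at L: ((((z+y)+(y*2))+((y+3)*(z+9)))*(((b*3)+5)+(35+(2*z)))) (not simplifiable)
  at LL: (((z+y)+(y*2))+((y+3)*(z+9))) (not simplifiable)
  at LLL: ((z+y)+(y*2)) (not simplifiable)
  at LLLL: (z+y) (not simplifiable)
  at LLLR: (y*2) (not simplifiable)
  at LLR: ((y+3)*(z+9)) (not simplifiable)
  at LLRL: (y+3) (not simplifiable)
  at LLRR: (z+9) (not simplifiable)
  at LR: (((b*3)+5)+(35+(2*z))) (not simplifiable)
  at LRL: ((b*3)+5) (not simplifiable)
  at LRLL: (b*3) (not simplifiable)
  at LRR: (35+(2*z)) (not simplifiable)
  at LRRR: (2*z) (not simplifiable)
Result: no simplifiable subexpression found -> normal form.

Answer: yes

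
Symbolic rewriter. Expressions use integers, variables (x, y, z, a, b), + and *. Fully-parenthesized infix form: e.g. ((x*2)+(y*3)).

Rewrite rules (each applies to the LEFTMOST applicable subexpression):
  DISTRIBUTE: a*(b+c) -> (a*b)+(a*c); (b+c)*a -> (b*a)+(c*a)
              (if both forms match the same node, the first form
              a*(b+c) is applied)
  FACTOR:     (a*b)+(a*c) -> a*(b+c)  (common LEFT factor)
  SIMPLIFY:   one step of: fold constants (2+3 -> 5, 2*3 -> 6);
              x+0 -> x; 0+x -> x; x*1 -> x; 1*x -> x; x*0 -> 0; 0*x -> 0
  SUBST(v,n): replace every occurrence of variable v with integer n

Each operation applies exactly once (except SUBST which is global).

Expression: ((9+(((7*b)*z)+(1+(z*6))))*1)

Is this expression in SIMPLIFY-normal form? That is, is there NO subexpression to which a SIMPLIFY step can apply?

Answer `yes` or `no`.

Answer: no

Derivation:
Expression: ((9+(((7*b)*z)+(1+(z*6))))*1)
Scanning for simplifiable subexpressions (pre-order)...
  at root: ((9+(((7*b)*z)+(1+(z*6))))*1) (SIMPLIFIABLE)
  at L: (9+(((7*b)*z)+(1+(z*6)))) (not simplifiable)
  at LR: (((7*b)*z)+(1+(z*6))) (not simplifiable)
  at LRL: ((7*b)*z) (not simplifiable)
  at LRLL: (7*b) (not simplifiable)
  at LRR: (1+(z*6)) (not simplifiable)
  at LRRR: (z*6) (not simplifiable)
Found simplifiable subexpr at path root: ((9+(((7*b)*z)+(1+(z*6))))*1)
One SIMPLIFY step would give: (9+(((7*b)*z)+(1+(z*6))))
-> NOT in normal form.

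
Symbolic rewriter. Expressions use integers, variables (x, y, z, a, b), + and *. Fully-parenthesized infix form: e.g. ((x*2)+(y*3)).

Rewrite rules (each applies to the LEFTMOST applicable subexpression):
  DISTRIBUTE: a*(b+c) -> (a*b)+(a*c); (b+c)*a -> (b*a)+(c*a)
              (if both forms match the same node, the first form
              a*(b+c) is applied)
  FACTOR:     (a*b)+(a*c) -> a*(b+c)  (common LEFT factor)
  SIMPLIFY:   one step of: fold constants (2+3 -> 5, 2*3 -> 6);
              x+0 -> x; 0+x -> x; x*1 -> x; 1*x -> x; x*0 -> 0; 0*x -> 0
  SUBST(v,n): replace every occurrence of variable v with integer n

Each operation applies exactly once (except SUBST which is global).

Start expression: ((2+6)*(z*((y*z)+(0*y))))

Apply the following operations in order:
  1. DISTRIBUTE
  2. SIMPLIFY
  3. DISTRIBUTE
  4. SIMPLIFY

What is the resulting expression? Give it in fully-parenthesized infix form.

Start: ((2+6)*(z*((y*z)+(0*y))))
Apply DISTRIBUTE at root (target: ((2+6)*(z*((y*z)+(0*y))))): ((2+6)*(z*((y*z)+(0*y)))) -> ((2*(z*((y*z)+(0*y))))+(6*(z*((y*z)+(0*y)))))
Apply SIMPLIFY at LRRR (target: (0*y)): ((2*(z*((y*z)+(0*y))))+(6*(z*((y*z)+(0*y))))) -> ((2*(z*((y*z)+0)))+(6*(z*((y*z)+(0*y)))))
Apply DISTRIBUTE at LR (target: (z*((y*z)+0))): ((2*(z*((y*z)+0)))+(6*(z*((y*z)+(0*y))))) -> ((2*((z*(y*z))+(z*0)))+(6*(z*((y*z)+(0*y)))))
Apply SIMPLIFY at LRR (target: (z*0)): ((2*((z*(y*z))+(z*0)))+(6*(z*((y*z)+(0*y))))) -> ((2*((z*(y*z))+0))+(6*(z*((y*z)+(0*y)))))

Answer: ((2*((z*(y*z))+0))+(6*(z*((y*z)+(0*y)))))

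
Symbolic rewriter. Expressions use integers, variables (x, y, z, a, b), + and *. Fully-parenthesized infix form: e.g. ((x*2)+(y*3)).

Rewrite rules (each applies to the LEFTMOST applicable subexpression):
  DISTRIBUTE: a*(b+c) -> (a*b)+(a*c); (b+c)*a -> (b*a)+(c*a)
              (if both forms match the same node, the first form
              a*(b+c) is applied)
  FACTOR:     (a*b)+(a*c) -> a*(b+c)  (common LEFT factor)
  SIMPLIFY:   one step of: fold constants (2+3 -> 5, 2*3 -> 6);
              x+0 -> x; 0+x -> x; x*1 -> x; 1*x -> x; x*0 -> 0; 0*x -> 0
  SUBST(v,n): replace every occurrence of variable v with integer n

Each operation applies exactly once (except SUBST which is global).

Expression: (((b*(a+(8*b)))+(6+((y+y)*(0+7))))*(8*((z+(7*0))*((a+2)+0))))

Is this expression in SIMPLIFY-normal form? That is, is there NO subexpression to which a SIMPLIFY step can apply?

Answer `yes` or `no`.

Answer: no

Derivation:
Expression: (((b*(a+(8*b)))+(6+((y+y)*(0+7))))*(8*((z+(7*0))*((a+2)+0))))
Scanning for simplifiable subexpressions (pre-order)...
  at root: (((b*(a+(8*b)))+(6+((y+y)*(0+7))))*(8*((z+(7*0))*((a+2)+0)))) (not simplifiable)
  at L: ((b*(a+(8*b)))+(6+((y+y)*(0+7)))) (not simplifiable)
  at LL: (b*(a+(8*b))) (not simplifiable)
  at LLR: (a+(8*b)) (not simplifiable)
  at LLRR: (8*b) (not simplifiable)
  at LR: (6+((y+y)*(0+7))) (not simplifiable)
  at LRR: ((y+y)*(0+7)) (not simplifiable)
  at LRRL: (y+y) (not simplifiable)
  at LRRR: (0+7) (SIMPLIFIABLE)
  at R: (8*((z+(7*0))*((a+2)+0))) (not simplifiable)
  at RR: ((z+(7*0))*((a+2)+0)) (not simplifiable)
  at RRL: (z+(7*0)) (not simplifiable)
  at RRLR: (7*0) (SIMPLIFIABLE)
  at RRR: ((a+2)+0) (SIMPLIFIABLE)
  at RRRL: (a+2) (not simplifiable)
Found simplifiable subexpr at path LRRR: (0+7)
One SIMPLIFY step would give: (((b*(a+(8*b)))+(6+((y+y)*7)))*(8*((z+(7*0))*((a+2)+0))))
-> NOT in normal form.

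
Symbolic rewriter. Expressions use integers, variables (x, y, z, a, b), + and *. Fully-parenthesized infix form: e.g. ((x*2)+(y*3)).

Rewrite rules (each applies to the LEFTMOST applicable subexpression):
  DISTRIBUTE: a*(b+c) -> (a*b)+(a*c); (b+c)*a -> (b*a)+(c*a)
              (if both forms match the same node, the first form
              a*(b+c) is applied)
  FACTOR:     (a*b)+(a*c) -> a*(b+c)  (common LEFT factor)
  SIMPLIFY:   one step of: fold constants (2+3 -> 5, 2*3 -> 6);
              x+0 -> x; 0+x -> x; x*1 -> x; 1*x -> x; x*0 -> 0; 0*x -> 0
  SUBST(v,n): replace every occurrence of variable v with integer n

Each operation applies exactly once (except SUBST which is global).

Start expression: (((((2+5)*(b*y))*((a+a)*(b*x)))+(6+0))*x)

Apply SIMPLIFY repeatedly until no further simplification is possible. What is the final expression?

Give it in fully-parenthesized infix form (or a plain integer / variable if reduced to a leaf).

Start: (((((2+5)*(b*y))*((a+a)*(b*x)))+(6+0))*x)
Step 1: at LLLL: (2+5) -> 7; overall: (((((2+5)*(b*y))*((a+a)*(b*x)))+(6+0))*x) -> ((((7*(b*y))*((a+a)*(b*x)))+(6+0))*x)
Step 2: at LR: (6+0) -> 6; overall: ((((7*(b*y))*((a+a)*(b*x)))+(6+0))*x) -> ((((7*(b*y))*((a+a)*(b*x)))+6)*x)
Fixed point: ((((7*(b*y))*((a+a)*(b*x)))+6)*x)

Answer: ((((7*(b*y))*((a+a)*(b*x)))+6)*x)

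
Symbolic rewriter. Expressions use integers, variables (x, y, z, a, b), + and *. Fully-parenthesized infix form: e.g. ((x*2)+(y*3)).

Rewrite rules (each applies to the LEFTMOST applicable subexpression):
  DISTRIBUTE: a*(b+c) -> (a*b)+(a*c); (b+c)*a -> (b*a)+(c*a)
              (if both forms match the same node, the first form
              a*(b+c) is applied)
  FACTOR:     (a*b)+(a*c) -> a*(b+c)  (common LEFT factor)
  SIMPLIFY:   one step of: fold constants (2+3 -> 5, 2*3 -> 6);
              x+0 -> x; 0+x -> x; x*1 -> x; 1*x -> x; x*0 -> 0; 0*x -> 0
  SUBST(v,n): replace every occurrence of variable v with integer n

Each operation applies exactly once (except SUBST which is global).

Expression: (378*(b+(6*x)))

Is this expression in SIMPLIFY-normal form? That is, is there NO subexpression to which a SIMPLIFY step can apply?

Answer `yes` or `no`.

Answer: yes

Derivation:
Expression: (378*(b+(6*x)))
Scanning for simplifiable subexpressions (pre-order)...
  at root: (378*(b+(6*x))) (not simplifiable)
  at R: (b+(6*x)) (not simplifiable)
  at RR: (6*x) (not simplifiable)
Result: no simplifiable subexpression found -> normal form.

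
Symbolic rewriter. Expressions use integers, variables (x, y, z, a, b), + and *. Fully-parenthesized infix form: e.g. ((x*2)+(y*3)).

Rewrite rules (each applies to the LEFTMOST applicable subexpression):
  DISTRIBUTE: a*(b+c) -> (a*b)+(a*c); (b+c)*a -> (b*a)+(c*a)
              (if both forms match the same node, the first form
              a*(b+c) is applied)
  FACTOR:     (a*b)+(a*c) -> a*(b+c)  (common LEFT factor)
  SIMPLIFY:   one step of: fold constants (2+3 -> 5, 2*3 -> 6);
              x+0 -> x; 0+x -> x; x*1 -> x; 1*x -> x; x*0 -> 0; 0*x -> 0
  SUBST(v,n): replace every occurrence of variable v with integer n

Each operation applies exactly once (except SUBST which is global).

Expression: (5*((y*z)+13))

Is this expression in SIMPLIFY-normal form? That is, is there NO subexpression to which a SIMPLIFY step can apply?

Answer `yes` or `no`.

Answer: yes

Derivation:
Expression: (5*((y*z)+13))
Scanning for simplifiable subexpressions (pre-order)...
  at root: (5*((y*z)+13)) (not simplifiable)
  at R: ((y*z)+13) (not simplifiable)
  at RL: (y*z) (not simplifiable)
Result: no simplifiable subexpression found -> normal form.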